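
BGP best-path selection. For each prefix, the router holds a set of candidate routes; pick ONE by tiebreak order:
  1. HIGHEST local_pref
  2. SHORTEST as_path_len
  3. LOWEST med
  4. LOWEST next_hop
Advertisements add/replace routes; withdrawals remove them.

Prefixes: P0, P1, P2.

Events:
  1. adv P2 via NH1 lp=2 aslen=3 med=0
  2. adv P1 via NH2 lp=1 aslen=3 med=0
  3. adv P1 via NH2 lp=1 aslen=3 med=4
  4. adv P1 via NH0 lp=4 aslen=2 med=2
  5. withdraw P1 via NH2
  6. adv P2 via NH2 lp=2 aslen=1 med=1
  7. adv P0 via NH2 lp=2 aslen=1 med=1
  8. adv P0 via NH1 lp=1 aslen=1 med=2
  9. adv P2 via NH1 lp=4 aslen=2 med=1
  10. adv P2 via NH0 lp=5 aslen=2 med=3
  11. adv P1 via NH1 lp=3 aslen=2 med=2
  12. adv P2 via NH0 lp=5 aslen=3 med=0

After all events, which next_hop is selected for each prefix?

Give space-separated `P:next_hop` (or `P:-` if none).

Op 1: best P0=- P1=- P2=NH1
Op 2: best P0=- P1=NH2 P2=NH1
Op 3: best P0=- P1=NH2 P2=NH1
Op 4: best P0=- P1=NH0 P2=NH1
Op 5: best P0=- P1=NH0 P2=NH1
Op 6: best P0=- P1=NH0 P2=NH2
Op 7: best P0=NH2 P1=NH0 P2=NH2
Op 8: best P0=NH2 P1=NH0 P2=NH2
Op 9: best P0=NH2 P1=NH0 P2=NH1
Op 10: best P0=NH2 P1=NH0 P2=NH0
Op 11: best P0=NH2 P1=NH0 P2=NH0
Op 12: best P0=NH2 P1=NH0 P2=NH0

Answer: P0:NH2 P1:NH0 P2:NH0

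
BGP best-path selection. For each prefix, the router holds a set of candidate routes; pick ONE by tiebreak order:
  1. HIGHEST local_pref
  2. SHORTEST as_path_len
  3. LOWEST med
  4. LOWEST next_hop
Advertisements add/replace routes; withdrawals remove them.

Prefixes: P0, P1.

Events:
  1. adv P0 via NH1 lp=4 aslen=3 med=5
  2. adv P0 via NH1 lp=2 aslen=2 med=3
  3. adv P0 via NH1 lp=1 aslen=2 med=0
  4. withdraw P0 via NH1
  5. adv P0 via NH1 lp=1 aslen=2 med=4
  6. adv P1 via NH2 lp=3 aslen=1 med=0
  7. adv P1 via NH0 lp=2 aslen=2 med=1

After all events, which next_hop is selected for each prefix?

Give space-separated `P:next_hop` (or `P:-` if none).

Answer: P0:NH1 P1:NH2

Derivation:
Op 1: best P0=NH1 P1=-
Op 2: best P0=NH1 P1=-
Op 3: best P0=NH1 P1=-
Op 4: best P0=- P1=-
Op 5: best P0=NH1 P1=-
Op 6: best P0=NH1 P1=NH2
Op 7: best P0=NH1 P1=NH2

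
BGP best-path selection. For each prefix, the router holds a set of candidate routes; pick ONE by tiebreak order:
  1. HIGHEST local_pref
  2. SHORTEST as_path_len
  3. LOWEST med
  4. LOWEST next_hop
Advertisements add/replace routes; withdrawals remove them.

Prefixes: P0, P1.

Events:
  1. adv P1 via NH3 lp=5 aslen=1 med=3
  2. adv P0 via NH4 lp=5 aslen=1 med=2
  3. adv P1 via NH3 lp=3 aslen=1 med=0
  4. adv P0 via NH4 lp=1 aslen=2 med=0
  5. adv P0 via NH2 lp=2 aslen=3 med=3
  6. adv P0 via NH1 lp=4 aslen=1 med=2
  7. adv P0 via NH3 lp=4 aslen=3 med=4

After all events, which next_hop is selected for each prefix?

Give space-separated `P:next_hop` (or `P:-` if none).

Op 1: best P0=- P1=NH3
Op 2: best P0=NH4 P1=NH3
Op 3: best P0=NH4 P1=NH3
Op 4: best P0=NH4 P1=NH3
Op 5: best P0=NH2 P1=NH3
Op 6: best P0=NH1 P1=NH3
Op 7: best P0=NH1 P1=NH3

Answer: P0:NH1 P1:NH3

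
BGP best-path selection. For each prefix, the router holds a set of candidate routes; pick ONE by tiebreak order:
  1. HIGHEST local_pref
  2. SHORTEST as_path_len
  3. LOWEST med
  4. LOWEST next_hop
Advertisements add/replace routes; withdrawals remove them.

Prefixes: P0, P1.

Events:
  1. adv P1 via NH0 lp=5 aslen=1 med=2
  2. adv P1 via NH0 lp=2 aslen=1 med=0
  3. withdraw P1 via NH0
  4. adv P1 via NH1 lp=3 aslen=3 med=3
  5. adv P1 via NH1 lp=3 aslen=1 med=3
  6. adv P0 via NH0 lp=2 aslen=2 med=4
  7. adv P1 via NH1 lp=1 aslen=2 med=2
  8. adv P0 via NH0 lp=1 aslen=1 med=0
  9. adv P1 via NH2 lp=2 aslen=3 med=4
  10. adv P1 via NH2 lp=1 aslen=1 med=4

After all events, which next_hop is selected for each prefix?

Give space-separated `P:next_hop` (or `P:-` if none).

Answer: P0:NH0 P1:NH2

Derivation:
Op 1: best P0=- P1=NH0
Op 2: best P0=- P1=NH0
Op 3: best P0=- P1=-
Op 4: best P0=- P1=NH1
Op 5: best P0=- P1=NH1
Op 6: best P0=NH0 P1=NH1
Op 7: best P0=NH0 P1=NH1
Op 8: best P0=NH0 P1=NH1
Op 9: best P0=NH0 P1=NH2
Op 10: best P0=NH0 P1=NH2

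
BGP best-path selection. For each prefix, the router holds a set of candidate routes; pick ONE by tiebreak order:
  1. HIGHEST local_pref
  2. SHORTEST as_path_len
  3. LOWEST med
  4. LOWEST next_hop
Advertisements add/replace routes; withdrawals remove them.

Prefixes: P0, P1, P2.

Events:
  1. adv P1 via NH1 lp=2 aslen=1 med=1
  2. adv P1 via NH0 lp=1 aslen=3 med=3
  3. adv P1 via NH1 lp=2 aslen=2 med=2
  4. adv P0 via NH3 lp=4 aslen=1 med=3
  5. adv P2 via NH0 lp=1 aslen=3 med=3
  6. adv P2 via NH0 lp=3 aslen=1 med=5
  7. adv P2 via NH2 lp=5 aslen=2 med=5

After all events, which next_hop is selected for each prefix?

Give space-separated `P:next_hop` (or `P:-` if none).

Op 1: best P0=- P1=NH1 P2=-
Op 2: best P0=- P1=NH1 P2=-
Op 3: best P0=- P1=NH1 P2=-
Op 4: best P0=NH3 P1=NH1 P2=-
Op 5: best P0=NH3 P1=NH1 P2=NH0
Op 6: best P0=NH3 P1=NH1 P2=NH0
Op 7: best P0=NH3 P1=NH1 P2=NH2

Answer: P0:NH3 P1:NH1 P2:NH2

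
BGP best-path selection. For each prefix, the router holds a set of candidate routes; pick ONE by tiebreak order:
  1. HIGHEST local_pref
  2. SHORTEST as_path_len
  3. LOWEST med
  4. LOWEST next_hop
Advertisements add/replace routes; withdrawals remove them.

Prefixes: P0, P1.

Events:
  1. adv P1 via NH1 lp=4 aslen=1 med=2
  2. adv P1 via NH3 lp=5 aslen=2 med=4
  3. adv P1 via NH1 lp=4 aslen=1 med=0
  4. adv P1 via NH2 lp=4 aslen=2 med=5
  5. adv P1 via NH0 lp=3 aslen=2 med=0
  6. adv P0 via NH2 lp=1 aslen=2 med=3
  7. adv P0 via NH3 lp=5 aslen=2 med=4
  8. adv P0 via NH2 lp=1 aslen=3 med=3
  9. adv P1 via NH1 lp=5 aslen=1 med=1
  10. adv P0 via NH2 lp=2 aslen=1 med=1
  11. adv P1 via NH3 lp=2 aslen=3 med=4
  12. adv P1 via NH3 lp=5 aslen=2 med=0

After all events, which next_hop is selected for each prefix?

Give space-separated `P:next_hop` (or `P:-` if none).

Answer: P0:NH3 P1:NH1

Derivation:
Op 1: best P0=- P1=NH1
Op 2: best P0=- P1=NH3
Op 3: best P0=- P1=NH3
Op 4: best P0=- P1=NH3
Op 5: best P0=- P1=NH3
Op 6: best P0=NH2 P1=NH3
Op 7: best P0=NH3 P1=NH3
Op 8: best P0=NH3 P1=NH3
Op 9: best P0=NH3 P1=NH1
Op 10: best P0=NH3 P1=NH1
Op 11: best P0=NH3 P1=NH1
Op 12: best P0=NH3 P1=NH1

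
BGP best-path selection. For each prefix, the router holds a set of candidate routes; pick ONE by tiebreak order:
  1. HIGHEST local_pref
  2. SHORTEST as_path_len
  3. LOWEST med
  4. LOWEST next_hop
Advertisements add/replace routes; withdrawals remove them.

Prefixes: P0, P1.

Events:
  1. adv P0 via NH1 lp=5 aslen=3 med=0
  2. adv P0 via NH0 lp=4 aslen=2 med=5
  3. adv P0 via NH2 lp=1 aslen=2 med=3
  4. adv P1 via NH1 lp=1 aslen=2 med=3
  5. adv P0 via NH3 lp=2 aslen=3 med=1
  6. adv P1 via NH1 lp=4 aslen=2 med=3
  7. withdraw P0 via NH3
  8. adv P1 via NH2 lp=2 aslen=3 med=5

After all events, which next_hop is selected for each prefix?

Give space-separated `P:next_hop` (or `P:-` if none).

Answer: P0:NH1 P1:NH1

Derivation:
Op 1: best P0=NH1 P1=-
Op 2: best P0=NH1 P1=-
Op 3: best P0=NH1 P1=-
Op 4: best P0=NH1 P1=NH1
Op 5: best P0=NH1 P1=NH1
Op 6: best P0=NH1 P1=NH1
Op 7: best P0=NH1 P1=NH1
Op 8: best P0=NH1 P1=NH1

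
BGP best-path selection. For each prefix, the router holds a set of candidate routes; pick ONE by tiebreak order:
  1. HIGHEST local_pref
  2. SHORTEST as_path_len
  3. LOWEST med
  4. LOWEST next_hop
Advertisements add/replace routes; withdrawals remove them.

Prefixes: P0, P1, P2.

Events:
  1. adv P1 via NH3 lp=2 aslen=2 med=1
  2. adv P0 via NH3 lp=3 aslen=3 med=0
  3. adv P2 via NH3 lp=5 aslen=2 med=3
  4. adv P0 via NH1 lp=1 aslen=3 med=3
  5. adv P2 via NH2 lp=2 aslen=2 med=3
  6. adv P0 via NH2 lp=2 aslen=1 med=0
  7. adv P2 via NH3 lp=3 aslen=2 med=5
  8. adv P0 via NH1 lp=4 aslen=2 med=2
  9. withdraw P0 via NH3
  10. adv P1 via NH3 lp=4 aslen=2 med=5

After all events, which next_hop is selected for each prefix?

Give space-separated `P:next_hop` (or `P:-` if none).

Answer: P0:NH1 P1:NH3 P2:NH3

Derivation:
Op 1: best P0=- P1=NH3 P2=-
Op 2: best P0=NH3 P1=NH3 P2=-
Op 3: best P0=NH3 P1=NH3 P2=NH3
Op 4: best P0=NH3 P1=NH3 P2=NH3
Op 5: best P0=NH3 P1=NH3 P2=NH3
Op 6: best P0=NH3 P1=NH3 P2=NH3
Op 7: best P0=NH3 P1=NH3 P2=NH3
Op 8: best P0=NH1 P1=NH3 P2=NH3
Op 9: best P0=NH1 P1=NH3 P2=NH3
Op 10: best P0=NH1 P1=NH3 P2=NH3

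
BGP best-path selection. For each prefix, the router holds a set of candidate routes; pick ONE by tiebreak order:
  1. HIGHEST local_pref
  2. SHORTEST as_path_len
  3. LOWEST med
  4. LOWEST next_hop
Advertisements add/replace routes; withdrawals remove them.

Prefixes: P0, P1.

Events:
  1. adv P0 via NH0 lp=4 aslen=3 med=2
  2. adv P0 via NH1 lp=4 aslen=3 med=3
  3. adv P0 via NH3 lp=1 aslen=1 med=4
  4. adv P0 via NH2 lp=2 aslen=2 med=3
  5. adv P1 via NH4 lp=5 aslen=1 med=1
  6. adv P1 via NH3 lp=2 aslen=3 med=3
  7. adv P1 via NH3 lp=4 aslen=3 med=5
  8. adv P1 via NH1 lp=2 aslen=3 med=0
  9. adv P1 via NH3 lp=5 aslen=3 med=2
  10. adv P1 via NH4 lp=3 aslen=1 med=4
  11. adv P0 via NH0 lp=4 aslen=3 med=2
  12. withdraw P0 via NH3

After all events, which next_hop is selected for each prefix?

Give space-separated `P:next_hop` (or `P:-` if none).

Op 1: best P0=NH0 P1=-
Op 2: best P0=NH0 P1=-
Op 3: best P0=NH0 P1=-
Op 4: best P0=NH0 P1=-
Op 5: best P0=NH0 P1=NH4
Op 6: best P0=NH0 P1=NH4
Op 7: best P0=NH0 P1=NH4
Op 8: best P0=NH0 P1=NH4
Op 9: best P0=NH0 P1=NH4
Op 10: best P0=NH0 P1=NH3
Op 11: best P0=NH0 P1=NH3
Op 12: best P0=NH0 P1=NH3

Answer: P0:NH0 P1:NH3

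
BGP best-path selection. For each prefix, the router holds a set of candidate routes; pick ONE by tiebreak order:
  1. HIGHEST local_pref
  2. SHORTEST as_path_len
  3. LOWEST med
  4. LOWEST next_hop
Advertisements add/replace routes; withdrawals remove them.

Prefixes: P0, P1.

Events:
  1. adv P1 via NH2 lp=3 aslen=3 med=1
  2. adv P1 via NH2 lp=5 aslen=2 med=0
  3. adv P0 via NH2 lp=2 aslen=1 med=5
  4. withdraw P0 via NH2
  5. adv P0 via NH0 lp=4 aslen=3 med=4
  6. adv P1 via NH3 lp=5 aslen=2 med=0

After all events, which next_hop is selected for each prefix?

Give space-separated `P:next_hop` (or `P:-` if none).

Answer: P0:NH0 P1:NH2

Derivation:
Op 1: best P0=- P1=NH2
Op 2: best P0=- P1=NH2
Op 3: best P0=NH2 P1=NH2
Op 4: best P0=- P1=NH2
Op 5: best P0=NH0 P1=NH2
Op 6: best P0=NH0 P1=NH2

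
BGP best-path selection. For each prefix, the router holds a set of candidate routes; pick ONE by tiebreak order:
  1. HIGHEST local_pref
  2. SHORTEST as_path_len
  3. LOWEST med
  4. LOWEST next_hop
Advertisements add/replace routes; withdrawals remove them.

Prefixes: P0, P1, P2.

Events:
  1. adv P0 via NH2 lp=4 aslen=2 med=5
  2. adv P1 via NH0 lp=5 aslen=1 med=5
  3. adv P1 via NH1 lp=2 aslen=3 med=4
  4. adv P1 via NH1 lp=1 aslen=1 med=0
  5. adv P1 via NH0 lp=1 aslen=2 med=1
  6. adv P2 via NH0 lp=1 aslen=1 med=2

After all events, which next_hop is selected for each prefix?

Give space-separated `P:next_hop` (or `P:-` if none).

Op 1: best P0=NH2 P1=- P2=-
Op 2: best P0=NH2 P1=NH0 P2=-
Op 3: best P0=NH2 P1=NH0 P2=-
Op 4: best P0=NH2 P1=NH0 P2=-
Op 5: best P0=NH2 P1=NH1 P2=-
Op 6: best P0=NH2 P1=NH1 P2=NH0

Answer: P0:NH2 P1:NH1 P2:NH0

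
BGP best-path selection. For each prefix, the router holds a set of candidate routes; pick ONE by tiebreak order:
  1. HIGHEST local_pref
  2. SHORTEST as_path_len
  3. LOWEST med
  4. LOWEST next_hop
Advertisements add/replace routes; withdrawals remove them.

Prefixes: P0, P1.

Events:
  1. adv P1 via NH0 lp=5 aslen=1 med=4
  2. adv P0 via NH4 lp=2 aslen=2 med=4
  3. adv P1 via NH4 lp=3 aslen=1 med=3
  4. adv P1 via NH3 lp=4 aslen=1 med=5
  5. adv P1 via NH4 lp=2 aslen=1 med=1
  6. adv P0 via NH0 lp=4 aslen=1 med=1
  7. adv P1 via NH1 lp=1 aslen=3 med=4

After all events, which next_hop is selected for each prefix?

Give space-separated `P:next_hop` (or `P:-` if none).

Op 1: best P0=- P1=NH0
Op 2: best P0=NH4 P1=NH0
Op 3: best P0=NH4 P1=NH0
Op 4: best P0=NH4 P1=NH0
Op 5: best P0=NH4 P1=NH0
Op 6: best P0=NH0 P1=NH0
Op 7: best P0=NH0 P1=NH0

Answer: P0:NH0 P1:NH0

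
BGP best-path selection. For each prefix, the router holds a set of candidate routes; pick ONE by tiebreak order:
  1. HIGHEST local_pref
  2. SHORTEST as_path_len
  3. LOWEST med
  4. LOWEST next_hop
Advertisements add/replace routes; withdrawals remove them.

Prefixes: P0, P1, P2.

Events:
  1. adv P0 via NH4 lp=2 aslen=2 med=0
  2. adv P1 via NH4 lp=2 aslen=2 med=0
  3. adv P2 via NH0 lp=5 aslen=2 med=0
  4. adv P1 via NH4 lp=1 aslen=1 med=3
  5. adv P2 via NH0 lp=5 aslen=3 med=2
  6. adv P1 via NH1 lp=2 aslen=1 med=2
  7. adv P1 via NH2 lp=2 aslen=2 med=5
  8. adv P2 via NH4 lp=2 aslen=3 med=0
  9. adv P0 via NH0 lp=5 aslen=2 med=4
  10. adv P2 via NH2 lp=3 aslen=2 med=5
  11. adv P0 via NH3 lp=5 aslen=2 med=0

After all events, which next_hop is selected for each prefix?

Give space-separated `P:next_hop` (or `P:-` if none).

Answer: P0:NH3 P1:NH1 P2:NH0

Derivation:
Op 1: best P0=NH4 P1=- P2=-
Op 2: best P0=NH4 P1=NH4 P2=-
Op 3: best P0=NH4 P1=NH4 P2=NH0
Op 4: best P0=NH4 P1=NH4 P2=NH0
Op 5: best P0=NH4 P1=NH4 P2=NH0
Op 6: best P0=NH4 P1=NH1 P2=NH0
Op 7: best P0=NH4 P1=NH1 P2=NH0
Op 8: best P0=NH4 P1=NH1 P2=NH0
Op 9: best P0=NH0 P1=NH1 P2=NH0
Op 10: best P0=NH0 P1=NH1 P2=NH0
Op 11: best P0=NH3 P1=NH1 P2=NH0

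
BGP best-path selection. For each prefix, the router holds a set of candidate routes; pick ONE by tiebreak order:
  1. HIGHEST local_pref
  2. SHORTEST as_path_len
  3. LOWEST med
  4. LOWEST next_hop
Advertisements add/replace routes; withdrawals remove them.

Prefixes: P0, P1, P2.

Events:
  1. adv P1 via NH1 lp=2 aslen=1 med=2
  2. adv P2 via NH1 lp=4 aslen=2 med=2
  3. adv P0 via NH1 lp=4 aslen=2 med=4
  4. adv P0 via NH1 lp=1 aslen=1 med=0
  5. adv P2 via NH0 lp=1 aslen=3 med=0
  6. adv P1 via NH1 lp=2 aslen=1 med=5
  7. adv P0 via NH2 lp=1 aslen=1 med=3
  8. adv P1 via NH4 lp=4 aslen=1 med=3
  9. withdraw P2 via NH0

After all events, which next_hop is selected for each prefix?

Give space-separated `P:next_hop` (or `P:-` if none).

Answer: P0:NH1 P1:NH4 P2:NH1

Derivation:
Op 1: best P0=- P1=NH1 P2=-
Op 2: best P0=- P1=NH1 P2=NH1
Op 3: best P0=NH1 P1=NH1 P2=NH1
Op 4: best P0=NH1 P1=NH1 P2=NH1
Op 5: best P0=NH1 P1=NH1 P2=NH1
Op 6: best P0=NH1 P1=NH1 P2=NH1
Op 7: best P0=NH1 P1=NH1 P2=NH1
Op 8: best P0=NH1 P1=NH4 P2=NH1
Op 9: best P0=NH1 P1=NH4 P2=NH1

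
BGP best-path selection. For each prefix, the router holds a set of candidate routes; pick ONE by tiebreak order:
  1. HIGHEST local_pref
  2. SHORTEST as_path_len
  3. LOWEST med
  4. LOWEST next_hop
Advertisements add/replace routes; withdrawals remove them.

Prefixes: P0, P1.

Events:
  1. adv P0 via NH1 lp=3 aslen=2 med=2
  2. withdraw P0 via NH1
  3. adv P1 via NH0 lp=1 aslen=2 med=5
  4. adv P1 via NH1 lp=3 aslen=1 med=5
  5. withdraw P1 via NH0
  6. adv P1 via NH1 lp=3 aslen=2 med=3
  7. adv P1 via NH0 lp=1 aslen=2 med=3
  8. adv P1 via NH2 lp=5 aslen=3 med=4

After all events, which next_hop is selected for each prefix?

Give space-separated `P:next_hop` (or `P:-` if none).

Answer: P0:- P1:NH2

Derivation:
Op 1: best P0=NH1 P1=-
Op 2: best P0=- P1=-
Op 3: best P0=- P1=NH0
Op 4: best P0=- P1=NH1
Op 5: best P0=- P1=NH1
Op 6: best P0=- P1=NH1
Op 7: best P0=- P1=NH1
Op 8: best P0=- P1=NH2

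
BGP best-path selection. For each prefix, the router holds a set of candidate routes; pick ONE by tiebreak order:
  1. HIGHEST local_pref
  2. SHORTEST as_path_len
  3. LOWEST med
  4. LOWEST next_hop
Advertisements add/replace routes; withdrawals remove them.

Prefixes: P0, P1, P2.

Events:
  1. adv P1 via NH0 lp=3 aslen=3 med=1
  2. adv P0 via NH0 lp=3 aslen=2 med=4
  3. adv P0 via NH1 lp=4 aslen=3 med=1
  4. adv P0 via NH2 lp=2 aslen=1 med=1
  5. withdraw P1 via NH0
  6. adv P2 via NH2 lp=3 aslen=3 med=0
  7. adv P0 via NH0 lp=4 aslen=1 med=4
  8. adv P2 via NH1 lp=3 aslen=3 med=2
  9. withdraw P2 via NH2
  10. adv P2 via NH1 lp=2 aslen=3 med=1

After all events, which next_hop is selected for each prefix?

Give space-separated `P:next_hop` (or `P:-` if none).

Answer: P0:NH0 P1:- P2:NH1

Derivation:
Op 1: best P0=- P1=NH0 P2=-
Op 2: best P0=NH0 P1=NH0 P2=-
Op 3: best P0=NH1 P1=NH0 P2=-
Op 4: best P0=NH1 P1=NH0 P2=-
Op 5: best P0=NH1 P1=- P2=-
Op 6: best P0=NH1 P1=- P2=NH2
Op 7: best P0=NH0 P1=- P2=NH2
Op 8: best P0=NH0 P1=- P2=NH2
Op 9: best P0=NH0 P1=- P2=NH1
Op 10: best P0=NH0 P1=- P2=NH1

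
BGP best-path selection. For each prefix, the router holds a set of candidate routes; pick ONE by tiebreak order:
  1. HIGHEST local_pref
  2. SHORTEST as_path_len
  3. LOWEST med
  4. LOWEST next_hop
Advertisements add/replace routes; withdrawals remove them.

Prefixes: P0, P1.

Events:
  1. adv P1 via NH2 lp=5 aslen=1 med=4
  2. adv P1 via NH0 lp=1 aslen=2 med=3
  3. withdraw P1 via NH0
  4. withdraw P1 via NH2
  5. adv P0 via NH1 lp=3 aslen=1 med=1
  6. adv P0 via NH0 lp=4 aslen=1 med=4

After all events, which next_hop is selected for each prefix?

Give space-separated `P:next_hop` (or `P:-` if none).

Op 1: best P0=- P1=NH2
Op 2: best P0=- P1=NH2
Op 3: best P0=- P1=NH2
Op 4: best P0=- P1=-
Op 5: best P0=NH1 P1=-
Op 6: best P0=NH0 P1=-

Answer: P0:NH0 P1:-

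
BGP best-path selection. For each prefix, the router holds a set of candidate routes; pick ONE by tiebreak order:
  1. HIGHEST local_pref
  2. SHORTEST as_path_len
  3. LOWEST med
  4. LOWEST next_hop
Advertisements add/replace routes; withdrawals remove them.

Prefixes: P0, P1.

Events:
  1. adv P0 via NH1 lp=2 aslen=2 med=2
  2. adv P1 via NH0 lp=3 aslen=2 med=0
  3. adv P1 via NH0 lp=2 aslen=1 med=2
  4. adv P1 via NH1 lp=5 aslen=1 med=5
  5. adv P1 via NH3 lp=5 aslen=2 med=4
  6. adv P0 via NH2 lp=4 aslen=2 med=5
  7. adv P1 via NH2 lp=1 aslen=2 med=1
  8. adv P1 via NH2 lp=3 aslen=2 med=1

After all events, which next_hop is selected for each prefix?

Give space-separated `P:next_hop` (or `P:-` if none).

Answer: P0:NH2 P1:NH1

Derivation:
Op 1: best P0=NH1 P1=-
Op 2: best P0=NH1 P1=NH0
Op 3: best P0=NH1 P1=NH0
Op 4: best P0=NH1 P1=NH1
Op 5: best P0=NH1 P1=NH1
Op 6: best P0=NH2 P1=NH1
Op 7: best P0=NH2 P1=NH1
Op 8: best P0=NH2 P1=NH1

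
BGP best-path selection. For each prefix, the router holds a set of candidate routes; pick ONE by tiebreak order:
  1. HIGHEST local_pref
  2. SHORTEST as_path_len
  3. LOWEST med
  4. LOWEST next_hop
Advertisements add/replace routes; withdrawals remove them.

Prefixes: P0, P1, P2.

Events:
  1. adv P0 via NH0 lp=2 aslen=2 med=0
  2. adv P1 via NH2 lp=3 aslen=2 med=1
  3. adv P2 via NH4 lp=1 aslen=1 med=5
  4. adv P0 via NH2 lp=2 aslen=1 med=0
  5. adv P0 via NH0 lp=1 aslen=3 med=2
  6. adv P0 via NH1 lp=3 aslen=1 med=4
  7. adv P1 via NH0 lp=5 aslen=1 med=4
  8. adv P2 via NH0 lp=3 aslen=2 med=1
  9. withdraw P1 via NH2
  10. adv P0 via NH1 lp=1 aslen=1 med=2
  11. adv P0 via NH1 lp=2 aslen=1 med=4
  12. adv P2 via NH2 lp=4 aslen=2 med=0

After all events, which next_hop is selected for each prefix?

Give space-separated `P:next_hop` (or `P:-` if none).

Op 1: best P0=NH0 P1=- P2=-
Op 2: best P0=NH0 P1=NH2 P2=-
Op 3: best P0=NH0 P1=NH2 P2=NH4
Op 4: best P0=NH2 P1=NH2 P2=NH4
Op 5: best P0=NH2 P1=NH2 P2=NH4
Op 6: best P0=NH1 P1=NH2 P2=NH4
Op 7: best P0=NH1 P1=NH0 P2=NH4
Op 8: best P0=NH1 P1=NH0 P2=NH0
Op 9: best P0=NH1 P1=NH0 P2=NH0
Op 10: best P0=NH2 P1=NH0 P2=NH0
Op 11: best P0=NH2 P1=NH0 P2=NH0
Op 12: best P0=NH2 P1=NH0 P2=NH2

Answer: P0:NH2 P1:NH0 P2:NH2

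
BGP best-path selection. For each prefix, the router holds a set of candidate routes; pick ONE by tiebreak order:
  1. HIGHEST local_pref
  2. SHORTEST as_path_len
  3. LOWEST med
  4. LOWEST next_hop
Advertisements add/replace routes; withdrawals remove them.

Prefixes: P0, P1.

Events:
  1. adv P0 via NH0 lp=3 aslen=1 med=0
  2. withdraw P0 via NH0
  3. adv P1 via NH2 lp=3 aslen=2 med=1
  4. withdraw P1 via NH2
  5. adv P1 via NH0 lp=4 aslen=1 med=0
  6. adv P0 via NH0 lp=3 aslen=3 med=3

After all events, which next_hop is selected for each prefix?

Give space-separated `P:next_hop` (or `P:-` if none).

Op 1: best P0=NH0 P1=-
Op 2: best P0=- P1=-
Op 3: best P0=- P1=NH2
Op 4: best P0=- P1=-
Op 5: best P0=- P1=NH0
Op 6: best P0=NH0 P1=NH0

Answer: P0:NH0 P1:NH0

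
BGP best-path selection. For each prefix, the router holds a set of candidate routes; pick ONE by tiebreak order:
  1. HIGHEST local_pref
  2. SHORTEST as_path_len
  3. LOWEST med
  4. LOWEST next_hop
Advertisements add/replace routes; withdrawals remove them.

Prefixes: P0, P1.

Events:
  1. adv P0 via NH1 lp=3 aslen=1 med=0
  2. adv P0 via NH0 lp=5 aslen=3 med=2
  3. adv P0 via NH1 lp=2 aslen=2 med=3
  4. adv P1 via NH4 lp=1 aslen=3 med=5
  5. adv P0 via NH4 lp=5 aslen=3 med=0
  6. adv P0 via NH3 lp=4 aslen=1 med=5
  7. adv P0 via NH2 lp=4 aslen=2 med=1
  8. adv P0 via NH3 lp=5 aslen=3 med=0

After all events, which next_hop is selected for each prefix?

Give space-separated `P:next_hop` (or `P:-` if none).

Answer: P0:NH3 P1:NH4

Derivation:
Op 1: best P0=NH1 P1=-
Op 2: best P0=NH0 P1=-
Op 3: best P0=NH0 P1=-
Op 4: best P0=NH0 P1=NH4
Op 5: best P0=NH4 P1=NH4
Op 6: best P0=NH4 P1=NH4
Op 7: best P0=NH4 P1=NH4
Op 8: best P0=NH3 P1=NH4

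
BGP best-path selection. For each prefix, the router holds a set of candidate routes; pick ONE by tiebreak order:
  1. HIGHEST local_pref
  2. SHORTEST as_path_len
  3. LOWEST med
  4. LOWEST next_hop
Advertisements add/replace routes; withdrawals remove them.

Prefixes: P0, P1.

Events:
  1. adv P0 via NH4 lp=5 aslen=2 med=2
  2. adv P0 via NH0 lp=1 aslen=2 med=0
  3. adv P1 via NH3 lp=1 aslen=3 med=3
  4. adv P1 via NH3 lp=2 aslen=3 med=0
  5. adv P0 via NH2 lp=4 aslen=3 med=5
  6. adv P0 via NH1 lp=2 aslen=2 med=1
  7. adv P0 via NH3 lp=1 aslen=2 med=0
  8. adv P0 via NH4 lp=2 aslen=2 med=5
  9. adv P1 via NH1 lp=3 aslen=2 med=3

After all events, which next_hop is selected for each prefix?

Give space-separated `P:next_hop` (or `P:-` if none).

Answer: P0:NH2 P1:NH1

Derivation:
Op 1: best P0=NH4 P1=-
Op 2: best P0=NH4 P1=-
Op 3: best P0=NH4 P1=NH3
Op 4: best P0=NH4 P1=NH3
Op 5: best P0=NH4 P1=NH3
Op 6: best P0=NH4 P1=NH3
Op 7: best P0=NH4 P1=NH3
Op 8: best P0=NH2 P1=NH3
Op 9: best P0=NH2 P1=NH1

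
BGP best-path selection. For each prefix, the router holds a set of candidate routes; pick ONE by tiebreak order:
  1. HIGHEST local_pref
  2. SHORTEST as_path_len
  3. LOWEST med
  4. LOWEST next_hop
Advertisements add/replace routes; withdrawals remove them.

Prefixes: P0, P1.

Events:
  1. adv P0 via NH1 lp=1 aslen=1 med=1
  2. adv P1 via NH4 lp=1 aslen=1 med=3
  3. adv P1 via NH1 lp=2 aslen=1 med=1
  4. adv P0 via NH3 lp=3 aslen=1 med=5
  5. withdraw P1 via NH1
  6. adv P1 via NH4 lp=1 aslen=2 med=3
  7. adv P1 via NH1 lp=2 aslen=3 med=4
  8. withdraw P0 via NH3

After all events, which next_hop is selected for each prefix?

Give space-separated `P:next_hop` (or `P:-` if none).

Op 1: best P0=NH1 P1=-
Op 2: best P0=NH1 P1=NH4
Op 3: best P0=NH1 P1=NH1
Op 4: best P0=NH3 P1=NH1
Op 5: best P0=NH3 P1=NH4
Op 6: best P0=NH3 P1=NH4
Op 7: best P0=NH3 P1=NH1
Op 8: best P0=NH1 P1=NH1

Answer: P0:NH1 P1:NH1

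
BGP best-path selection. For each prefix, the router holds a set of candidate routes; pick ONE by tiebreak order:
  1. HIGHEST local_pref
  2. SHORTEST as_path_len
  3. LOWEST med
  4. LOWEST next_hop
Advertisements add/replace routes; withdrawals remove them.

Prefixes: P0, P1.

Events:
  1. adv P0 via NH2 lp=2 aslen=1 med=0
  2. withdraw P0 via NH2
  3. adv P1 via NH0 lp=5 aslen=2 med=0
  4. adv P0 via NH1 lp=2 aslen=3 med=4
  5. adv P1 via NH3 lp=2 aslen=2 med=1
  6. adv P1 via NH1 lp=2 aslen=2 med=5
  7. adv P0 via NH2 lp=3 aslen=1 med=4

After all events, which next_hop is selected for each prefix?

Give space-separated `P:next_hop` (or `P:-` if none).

Op 1: best P0=NH2 P1=-
Op 2: best P0=- P1=-
Op 3: best P0=- P1=NH0
Op 4: best P0=NH1 P1=NH0
Op 5: best P0=NH1 P1=NH0
Op 6: best P0=NH1 P1=NH0
Op 7: best P0=NH2 P1=NH0

Answer: P0:NH2 P1:NH0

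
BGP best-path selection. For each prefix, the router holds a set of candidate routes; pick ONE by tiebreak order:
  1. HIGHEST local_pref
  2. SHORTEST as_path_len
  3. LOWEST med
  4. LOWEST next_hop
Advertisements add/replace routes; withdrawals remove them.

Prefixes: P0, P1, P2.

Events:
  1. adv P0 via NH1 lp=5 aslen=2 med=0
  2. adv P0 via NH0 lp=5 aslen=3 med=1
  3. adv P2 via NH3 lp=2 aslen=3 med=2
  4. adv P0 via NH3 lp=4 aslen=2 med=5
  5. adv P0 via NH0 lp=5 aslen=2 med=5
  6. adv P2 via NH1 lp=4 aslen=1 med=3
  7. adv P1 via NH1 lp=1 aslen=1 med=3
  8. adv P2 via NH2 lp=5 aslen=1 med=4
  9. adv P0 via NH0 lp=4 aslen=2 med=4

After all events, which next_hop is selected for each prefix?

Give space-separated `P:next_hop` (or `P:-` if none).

Op 1: best P0=NH1 P1=- P2=-
Op 2: best P0=NH1 P1=- P2=-
Op 3: best P0=NH1 P1=- P2=NH3
Op 4: best P0=NH1 P1=- P2=NH3
Op 5: best P0=NH1 P1=- P2=NH3
Op 6: best P0=NH1 P1=- P2=NH1
Op 7: best P0=NH1 P1=NH1 P2=NH1
Op 8: best P0=NH1 P1=NH1 P2=NH2
Op 9: best P0=NH1 P1=NH1 P2=NH2

Answer: P0:NH1 P1:NH1 P2:NH2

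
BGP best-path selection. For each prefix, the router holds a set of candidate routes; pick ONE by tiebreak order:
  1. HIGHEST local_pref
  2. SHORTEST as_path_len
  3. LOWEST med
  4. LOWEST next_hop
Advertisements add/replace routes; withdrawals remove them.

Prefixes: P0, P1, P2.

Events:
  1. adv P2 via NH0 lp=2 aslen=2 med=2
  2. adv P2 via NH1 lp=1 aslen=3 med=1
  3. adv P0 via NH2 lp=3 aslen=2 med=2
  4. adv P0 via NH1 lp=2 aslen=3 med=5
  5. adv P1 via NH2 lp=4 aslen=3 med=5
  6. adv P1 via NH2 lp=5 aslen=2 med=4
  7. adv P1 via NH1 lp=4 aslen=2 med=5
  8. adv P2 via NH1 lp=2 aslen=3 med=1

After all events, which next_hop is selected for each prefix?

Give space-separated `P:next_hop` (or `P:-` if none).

Op 1: best P0=- P1=- P2=NH0
Op 2: best P0=- P1=- P2=NH0
Op 3: best P0=NH2 P1=- P2=NH0
Op 4: best P0=NH2 P1=- P2=NH0
Op 5: best P0=NH2 P1=NH2 P2=NH0
Op 6: best P0=NH2 P1=NH2 P2=NH0
Op 7: best P0=NH2 P1=NH2 P2=NH0
Op 8: best P0=NH2 P1=NH2 P2=NH0

Answer: P0:NH2 P1:NH2 P2:NH0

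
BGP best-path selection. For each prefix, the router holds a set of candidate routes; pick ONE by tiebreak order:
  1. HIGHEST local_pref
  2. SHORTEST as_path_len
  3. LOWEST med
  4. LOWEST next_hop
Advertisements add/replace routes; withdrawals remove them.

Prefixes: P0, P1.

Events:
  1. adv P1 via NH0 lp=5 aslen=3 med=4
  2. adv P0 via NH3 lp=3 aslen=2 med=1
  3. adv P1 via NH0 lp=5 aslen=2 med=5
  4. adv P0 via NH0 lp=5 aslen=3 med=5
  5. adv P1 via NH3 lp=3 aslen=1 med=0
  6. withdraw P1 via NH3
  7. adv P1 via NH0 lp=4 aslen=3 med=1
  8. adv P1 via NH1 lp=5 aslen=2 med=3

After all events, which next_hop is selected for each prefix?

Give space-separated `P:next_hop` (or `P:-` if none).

Answer: P0:NH0 P1:NH1

Derivation:
Op 1: best P0=- P1=NH0
Op 2: best P0=NH3 P1=NH0
Op 3: best P0=NH3 P1=NH0
Op 4: best P0=NH0 P1=NH0
Op 5: best P0=NH0 P1=NH0
Op 6: best P0=NH0 P1=NH0
Op 7: best P0=NH0 P1=NH0
Op 8: best P0=NH0 P1=NH1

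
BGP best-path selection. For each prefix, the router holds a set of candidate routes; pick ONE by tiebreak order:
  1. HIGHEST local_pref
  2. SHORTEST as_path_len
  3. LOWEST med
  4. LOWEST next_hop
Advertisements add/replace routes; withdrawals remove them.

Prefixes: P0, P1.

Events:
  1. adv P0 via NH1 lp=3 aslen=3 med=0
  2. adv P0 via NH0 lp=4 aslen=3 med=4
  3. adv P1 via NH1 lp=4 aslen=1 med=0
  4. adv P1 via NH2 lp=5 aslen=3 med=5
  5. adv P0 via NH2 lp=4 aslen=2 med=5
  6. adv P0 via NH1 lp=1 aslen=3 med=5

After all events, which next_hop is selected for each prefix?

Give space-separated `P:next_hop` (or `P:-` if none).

Answer: P0:NH2 P1:NH2

Derivation:
Op 1: best P0=NH1 P1=-
Op 2: best P0=NH0 P1=-
Op 3: best P0=NH0 P1=NH1
Op 4: best P0=NH0 P1=NH2
Op 5: best P0=NH2 P1=NH2
Op 6: best P0=NH2 P1=NH2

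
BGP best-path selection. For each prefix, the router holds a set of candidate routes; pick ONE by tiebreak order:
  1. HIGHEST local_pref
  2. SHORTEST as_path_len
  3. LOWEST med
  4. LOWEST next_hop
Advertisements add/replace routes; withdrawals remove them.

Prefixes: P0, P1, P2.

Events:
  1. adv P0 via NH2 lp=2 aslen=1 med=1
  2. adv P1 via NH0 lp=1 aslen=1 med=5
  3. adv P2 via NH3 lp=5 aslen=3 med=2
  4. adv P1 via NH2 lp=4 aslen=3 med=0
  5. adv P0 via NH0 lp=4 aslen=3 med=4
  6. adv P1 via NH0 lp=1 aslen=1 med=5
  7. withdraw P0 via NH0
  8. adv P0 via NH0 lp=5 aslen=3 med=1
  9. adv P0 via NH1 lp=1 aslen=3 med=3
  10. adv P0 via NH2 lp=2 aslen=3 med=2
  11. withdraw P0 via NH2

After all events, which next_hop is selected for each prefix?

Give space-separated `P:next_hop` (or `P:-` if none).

Op 1: best P0=NH2 P1=- P2=-
Op 2: best P0=NH2 P1=NH0 P2=-
Op 3: best P0=NH2 P1=NH0 P2=NH3
Op 4: best P0=NH2 P1=NH2 P2=NH3
Op 5: best P0=NH0 P1=NH2 P2=NH3
Op 6: best P0=NH0 P1=NH2 P2=NH3
Op 7: best P0=NH2 P1=NH2 P2=NH3
Op 8: best P0=NH0 P1=NH2 P2=NH3
Op 9: best P0=NH0 P1=NH2 P2=NH3
Op 10: best P0=NH0 P1=NH2 P2=NH3
Op 11: best P0=NH0 P1=NH2 P2=NH3

Answer: P0:NH0 P1:NH2 P2:NH3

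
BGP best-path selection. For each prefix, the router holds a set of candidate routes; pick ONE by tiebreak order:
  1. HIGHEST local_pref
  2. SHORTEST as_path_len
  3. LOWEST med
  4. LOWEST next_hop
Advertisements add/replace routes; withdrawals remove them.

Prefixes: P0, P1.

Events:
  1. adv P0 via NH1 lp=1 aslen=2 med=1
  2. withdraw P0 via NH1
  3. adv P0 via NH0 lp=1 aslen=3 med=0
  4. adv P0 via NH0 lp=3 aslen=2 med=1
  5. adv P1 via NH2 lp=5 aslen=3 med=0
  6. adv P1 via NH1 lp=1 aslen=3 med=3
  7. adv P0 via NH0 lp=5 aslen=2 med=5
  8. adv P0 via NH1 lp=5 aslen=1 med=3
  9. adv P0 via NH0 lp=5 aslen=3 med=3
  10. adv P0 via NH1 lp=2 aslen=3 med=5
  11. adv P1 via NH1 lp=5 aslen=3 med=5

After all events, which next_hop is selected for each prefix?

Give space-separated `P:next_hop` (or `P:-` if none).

Op 1: best P0=NH1 P1=-
Op 2: best P0=- P1=-
Op 3: best P0=NH0 P1=-
Op 4: best P0=NH0 P1=-
Op 5: best P0=NH0 P1=NH2
Op 6: best P0=NH0 P1=NH2
Op 7: best P0=NH0 P1=NH2
Op 8: best P0=NH1 P1=NH2
Op 9: best P0=NH1 P1=NH2
Op 10: best P0=NH0 P1=NH2
Op 11: best P0=NH0 P1=NH2

Answer: P0:NH0 P1:NH2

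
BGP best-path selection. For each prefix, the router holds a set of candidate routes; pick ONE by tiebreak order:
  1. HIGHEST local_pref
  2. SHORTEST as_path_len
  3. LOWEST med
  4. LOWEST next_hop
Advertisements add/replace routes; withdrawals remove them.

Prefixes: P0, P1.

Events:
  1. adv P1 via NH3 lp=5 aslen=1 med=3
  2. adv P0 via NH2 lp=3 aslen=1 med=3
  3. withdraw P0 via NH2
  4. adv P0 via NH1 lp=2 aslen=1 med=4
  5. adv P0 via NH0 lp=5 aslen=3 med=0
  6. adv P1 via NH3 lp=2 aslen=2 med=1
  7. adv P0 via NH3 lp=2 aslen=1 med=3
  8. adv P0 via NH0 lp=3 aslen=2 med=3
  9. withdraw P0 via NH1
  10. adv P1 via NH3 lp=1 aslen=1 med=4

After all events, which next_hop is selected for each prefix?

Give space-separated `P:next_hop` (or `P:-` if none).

Answer: P0:NH0 P1:NH3

Derivation:
Op 1: best P0=- P1=NH3
Op 2: best P0=NH2 P1=NH3
Op 3: best P0=- P1=NH3
Op 4: best P0=NH1 P1=NH3
Op 5: best P0=NH0 P1=NH3
Op 6: best P0=NH0 P1=NH3
Op 7: best P0=NH0 P1=NH3
Op 8: best P0=NH0 P1=NH3
Op 9: best P0=NH0 P1=NH3
Op 10: best P0=NH0 P1=NH3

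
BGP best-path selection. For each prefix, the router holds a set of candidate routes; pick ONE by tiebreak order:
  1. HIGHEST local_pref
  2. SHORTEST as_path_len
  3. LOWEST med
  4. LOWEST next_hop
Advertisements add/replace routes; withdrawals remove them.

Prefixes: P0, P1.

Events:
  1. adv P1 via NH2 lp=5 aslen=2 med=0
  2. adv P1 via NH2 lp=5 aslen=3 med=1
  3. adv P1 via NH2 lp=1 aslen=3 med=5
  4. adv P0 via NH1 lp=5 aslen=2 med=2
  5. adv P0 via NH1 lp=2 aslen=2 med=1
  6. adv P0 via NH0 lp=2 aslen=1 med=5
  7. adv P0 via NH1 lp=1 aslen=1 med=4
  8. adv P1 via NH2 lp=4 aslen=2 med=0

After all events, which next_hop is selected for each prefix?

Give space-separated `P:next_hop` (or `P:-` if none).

Answer: P0:NH0 P1:NH2

Derivation:
Op 1: best P0=- P1=NH2
Op 2: best P0=- P1=NH2
Op 3: best P0=- P1=NH2
Op 4: best P0=NH1 P1=NH2
Op 5: best P0=NH1 P1=NH2
Op 6: best P0=NH0 P1=NH2
Op 7: best P0=NH0 P1=NH2
Op 8: best P0=NH0 P1=NH2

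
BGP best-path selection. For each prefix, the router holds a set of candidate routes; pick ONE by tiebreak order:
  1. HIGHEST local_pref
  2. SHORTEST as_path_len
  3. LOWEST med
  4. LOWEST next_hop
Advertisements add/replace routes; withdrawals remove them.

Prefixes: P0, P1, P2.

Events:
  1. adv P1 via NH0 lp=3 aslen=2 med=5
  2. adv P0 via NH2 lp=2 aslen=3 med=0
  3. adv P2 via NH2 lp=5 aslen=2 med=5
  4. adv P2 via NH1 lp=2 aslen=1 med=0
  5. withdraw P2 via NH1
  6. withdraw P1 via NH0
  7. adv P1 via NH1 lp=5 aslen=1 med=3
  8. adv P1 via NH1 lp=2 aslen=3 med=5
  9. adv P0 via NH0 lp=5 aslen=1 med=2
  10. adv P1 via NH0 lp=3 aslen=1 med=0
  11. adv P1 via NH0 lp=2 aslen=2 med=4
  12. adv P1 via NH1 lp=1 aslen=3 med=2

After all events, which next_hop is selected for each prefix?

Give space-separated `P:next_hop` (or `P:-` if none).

Answer: P0:NH0 P1:NH0 P2:NH2

Derivation:
Op 1: best P0=- P1=NH0 P2=-
Op 2: best P0=NH2 P1=NH0 P2=-
Op 3: best P0=NH2 P1=NH0 P2=NH2
Op 4: best P0=NH2 P1=NH0 P2=NH2
Op 5: best P0=NH2 P1=NH0 P2=NH2
Op 6: best P0=NH2 P1=- P2=NH2
Op 7: best P0=NH2 P1=NH1 P2=NH2
Op 8: best P0=NH2 P1=NH1 P2=NH2
Op 9: best P0=NH0 P1=NH1 P2=NH2
Op 10: best P0=NH0 P1=NH0 P2=NH2
Op 11: best P0=NH0 P1=NH0 P2=NH2
Op 12: best P0=NH0 P1=NH0 P2=NH2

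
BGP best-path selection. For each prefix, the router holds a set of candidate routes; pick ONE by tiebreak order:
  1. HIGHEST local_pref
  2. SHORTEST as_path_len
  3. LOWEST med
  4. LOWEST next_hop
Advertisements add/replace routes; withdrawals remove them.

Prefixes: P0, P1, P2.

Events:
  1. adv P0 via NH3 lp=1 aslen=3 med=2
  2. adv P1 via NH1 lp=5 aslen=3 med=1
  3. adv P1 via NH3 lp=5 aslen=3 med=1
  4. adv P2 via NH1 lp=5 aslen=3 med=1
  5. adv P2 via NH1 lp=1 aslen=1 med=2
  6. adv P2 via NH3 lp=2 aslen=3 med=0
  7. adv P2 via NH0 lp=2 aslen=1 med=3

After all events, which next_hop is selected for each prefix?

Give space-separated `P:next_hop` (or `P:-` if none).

Answer: P0:NH3 P1:NH1 P2:NH0

Derivation:
Op 1: best P0=NH3 P1=- P2=-
Op 2: best P0=NH3 P1=NH1 P2=-
Op 3: best P0=NH3 P1=NH1 P2=-
Op 4: best P0=NH3 P1=NH1 P2=NH1
Op 5: best P0=NH3 P1=NH1 P2=NH1
Op 6: best P0=NH3 P1=NH1 P2=NH3
Op 7: best P0=NH3 P1=NH1 P2=NH0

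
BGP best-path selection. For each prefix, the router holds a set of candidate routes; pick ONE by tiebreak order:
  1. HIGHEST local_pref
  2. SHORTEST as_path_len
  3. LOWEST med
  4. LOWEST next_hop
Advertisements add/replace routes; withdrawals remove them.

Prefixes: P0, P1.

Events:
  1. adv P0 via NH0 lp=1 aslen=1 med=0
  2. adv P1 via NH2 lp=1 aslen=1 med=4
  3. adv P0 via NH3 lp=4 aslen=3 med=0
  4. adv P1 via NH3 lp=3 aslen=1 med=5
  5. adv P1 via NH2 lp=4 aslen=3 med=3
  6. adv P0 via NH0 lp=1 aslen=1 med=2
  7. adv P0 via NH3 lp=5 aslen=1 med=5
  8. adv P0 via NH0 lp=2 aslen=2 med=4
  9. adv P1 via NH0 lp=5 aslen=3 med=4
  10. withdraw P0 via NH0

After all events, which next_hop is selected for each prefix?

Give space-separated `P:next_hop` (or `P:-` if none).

Answer: P0:NH3 P1:NH0

Derivation:
Op 1: best P0=NH0 P1=-
Op 2: best P0=NH0 P1=NH2
Op 3: best P0=NH3 P1=NH2
Op 4: best P0=NH3 P1=NH3
Op 5: best P0=NH3 P1=NH2
Op 6: best P0=NH3 P1=NH2
Op 7: best P0=NH3 P1=NH2
Op 8: best P0=NH3 P1=NH2
Op 9: best P0=NH3 P1=NH0
Op 10: best P0=NH3 P1=NH0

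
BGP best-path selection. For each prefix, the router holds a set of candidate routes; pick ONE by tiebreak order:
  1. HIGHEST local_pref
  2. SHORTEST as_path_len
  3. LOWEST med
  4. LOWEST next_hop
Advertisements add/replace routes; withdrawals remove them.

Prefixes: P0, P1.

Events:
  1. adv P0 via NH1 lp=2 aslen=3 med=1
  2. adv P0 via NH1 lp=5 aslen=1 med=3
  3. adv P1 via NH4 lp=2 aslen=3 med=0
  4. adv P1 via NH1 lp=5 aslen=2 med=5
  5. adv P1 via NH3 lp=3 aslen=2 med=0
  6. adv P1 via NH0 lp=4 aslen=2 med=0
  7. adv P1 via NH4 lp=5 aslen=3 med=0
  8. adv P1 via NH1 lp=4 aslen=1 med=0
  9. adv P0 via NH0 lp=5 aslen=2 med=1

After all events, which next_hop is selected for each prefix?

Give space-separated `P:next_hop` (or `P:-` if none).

Op 1: best P0=NH1 P1=-
Op 2: best P0=NH1 P1=-
Op 3: best P0=NH1 P1=NH4
Op 4: best P0=NH1 P1=NH1
Op 5: best P0=NH1 P1=NH1
Op 6: best P0=NH1 P1=NH1
Op 7: best P0=NH1 P1=NH1
Op 8: best P0=NH1 P1=NH4
Op 9: best P0=NH1 P1=NH4

Answer: P0:NH1 P1:NH4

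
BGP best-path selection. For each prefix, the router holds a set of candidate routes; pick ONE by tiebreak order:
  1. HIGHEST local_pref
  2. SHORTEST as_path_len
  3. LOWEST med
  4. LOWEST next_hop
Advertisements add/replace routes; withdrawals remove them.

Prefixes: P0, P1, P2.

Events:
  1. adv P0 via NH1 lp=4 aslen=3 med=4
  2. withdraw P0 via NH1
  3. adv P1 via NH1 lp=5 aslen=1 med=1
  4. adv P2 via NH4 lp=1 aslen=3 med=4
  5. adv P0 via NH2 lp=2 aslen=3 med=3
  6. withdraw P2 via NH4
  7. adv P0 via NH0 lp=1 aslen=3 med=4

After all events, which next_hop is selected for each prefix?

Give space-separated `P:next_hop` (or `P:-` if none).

Answer: P0:NH2 P1:NH1 P2:-

Derivation:
Op 1: best P0=NH1 P1=- P2=-
Op 2: best P0=- P1=- P2=-
Op 3: best P0=- P1=NH1 P2=-
Op 4: best P0=- P1=NH1 P2=NH4
Op 5: best P0=NH2 P1=NH1 P2=NH4
Op 6: best P0=NH2 P1=NH1 P2=-
Op 7: best P0=NH2 P1=NH1 P2=-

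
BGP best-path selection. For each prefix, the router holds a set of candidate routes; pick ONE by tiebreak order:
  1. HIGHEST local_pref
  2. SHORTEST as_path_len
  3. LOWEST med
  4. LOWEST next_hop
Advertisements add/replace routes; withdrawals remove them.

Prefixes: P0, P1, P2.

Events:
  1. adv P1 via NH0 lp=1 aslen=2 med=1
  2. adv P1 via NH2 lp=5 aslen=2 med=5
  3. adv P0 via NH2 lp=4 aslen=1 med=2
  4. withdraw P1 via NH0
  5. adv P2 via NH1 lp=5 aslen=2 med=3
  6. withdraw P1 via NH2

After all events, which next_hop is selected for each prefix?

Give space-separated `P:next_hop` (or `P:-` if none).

Answer: P0:NH2 P1:- P2:NH1

Derivation:
Op 1: best P0=- P1=NH0 P2=-
Op 2: best P0=- P1=NH2 P2=-
Op 3: best P0=NH2 P1=NH2 P2=-
Op 4: best P0=NH2 P1=NH2 P2=-
Op 5: best P0=NH2 P1=NH2 P2=NH1
Op 6: best P0=NH2 P1=- P2=NH1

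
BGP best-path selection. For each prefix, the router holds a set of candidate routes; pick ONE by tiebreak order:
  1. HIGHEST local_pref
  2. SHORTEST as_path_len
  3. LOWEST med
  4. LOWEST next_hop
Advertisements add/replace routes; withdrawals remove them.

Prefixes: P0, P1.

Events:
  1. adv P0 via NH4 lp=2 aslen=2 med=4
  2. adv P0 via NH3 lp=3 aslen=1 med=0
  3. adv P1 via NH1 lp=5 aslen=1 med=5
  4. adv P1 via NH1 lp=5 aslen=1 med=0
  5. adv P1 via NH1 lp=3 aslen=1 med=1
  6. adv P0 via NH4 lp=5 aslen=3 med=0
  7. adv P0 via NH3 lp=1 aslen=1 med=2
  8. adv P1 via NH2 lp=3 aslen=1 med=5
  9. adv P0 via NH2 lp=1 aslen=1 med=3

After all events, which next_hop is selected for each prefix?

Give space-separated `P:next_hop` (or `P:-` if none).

Answer: P0:NH4 P1:NH1

Derivation:
Op 1: best P0=NH4 P1=-
Op 2: best P0=NH3 P1=-
Op 3: best P0=NH3 P1=NH1
Op 4: best P0=NH3 P1=NH1
Op 5: best P0=NH3 P1=NH1
Op 6: best P0=NH4 P1=NH1
Op 7: best P0=NH4 P1=NH1
Op 8: best P0=NH4 P1=NH1
Op 9: best P0=NH4 P1=NH1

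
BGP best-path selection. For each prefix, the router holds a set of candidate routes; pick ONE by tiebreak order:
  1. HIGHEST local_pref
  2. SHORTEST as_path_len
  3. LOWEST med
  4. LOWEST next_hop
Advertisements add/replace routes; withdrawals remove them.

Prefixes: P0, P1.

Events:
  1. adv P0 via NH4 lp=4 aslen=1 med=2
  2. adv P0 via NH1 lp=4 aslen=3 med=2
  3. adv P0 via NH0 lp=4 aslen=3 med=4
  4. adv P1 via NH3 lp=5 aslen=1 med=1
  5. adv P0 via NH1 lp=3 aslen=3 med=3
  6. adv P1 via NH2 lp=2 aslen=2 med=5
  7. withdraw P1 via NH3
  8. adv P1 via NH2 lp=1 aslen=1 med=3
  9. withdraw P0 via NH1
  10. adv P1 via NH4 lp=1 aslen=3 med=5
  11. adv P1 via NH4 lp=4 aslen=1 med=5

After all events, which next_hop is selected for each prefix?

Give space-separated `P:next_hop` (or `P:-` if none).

Answer: P0:NH4 P1:NH4

Derivation:
Op 1: best P0=NH4 P1=-
Op 2: best P0=NH4 P1=-
Op 3: best P0=NH4 P1=-
Op 4: best P0=NH4 P1=NH3
Op 5: best P0=NH4 P1=NH3
Op 6: best P0=NH4 P1=NH3
Op 7: best P0=NH4 P1=NH2
Op 8: best P0=NH4 P1=NH2
Op 9: best P0=NH4 P1=NH2
Op 10: best P0=NH4 P1=NH2
Op 11: best P0=NH4 P1=NH4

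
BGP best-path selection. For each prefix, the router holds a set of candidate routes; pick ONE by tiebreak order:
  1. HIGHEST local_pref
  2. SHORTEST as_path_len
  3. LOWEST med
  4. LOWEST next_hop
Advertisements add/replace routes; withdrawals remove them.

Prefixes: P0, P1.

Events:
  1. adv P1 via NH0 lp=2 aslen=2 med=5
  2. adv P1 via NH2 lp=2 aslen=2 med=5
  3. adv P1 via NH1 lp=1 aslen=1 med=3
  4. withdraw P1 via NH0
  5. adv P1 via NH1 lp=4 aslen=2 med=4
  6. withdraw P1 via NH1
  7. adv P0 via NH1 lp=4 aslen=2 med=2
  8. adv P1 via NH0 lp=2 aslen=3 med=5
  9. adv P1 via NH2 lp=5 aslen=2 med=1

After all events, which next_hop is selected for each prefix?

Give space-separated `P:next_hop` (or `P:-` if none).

Answer: P0:NH1 P1:NH2

Derivation:
Op 1: best P0=- P1=NH0
Op 2: best P0=- P1=NH0
Op 3: best P0=- P1=NH0
Op 4: best P0=- P1=NH2
Op 5: best P0=- P1=NH1
Op 6: best P0=- P1=NH2
Op 7: best P0=NH1 P1=NH2
Op 8: best P0=NH1 P1=NH2
Op 9: best P0=NH1 P1=NH2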